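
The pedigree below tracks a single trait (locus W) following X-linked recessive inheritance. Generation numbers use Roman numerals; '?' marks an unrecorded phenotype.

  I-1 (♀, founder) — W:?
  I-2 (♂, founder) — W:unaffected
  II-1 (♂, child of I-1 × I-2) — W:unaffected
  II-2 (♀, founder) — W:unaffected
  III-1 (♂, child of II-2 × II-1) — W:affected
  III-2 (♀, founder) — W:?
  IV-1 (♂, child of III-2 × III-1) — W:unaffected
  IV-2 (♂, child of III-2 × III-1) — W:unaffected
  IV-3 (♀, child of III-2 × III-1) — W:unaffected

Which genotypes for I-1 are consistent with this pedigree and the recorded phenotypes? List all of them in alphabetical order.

W/I-1 ? ·: X^WX^W|X^WX^w
W/I-2 un ·: X^WY
W/II-1 un I-1×I-2: X^WY
W/II-2 un ·: X^WX^w
W/III-1 aff II-2×II-1: X^wY
W/III-2 ? ·: X^WX^W|X^WX^w
W/IV-1 un III-2×III-1: X^WY
W/IV-2 un III-2×III-1: X^WY
W/IV-3 un III-2×III-1: X^WX^w
⇒ W over [I-1,I-2,II-1,II-2,III-1,III-2,IV-1,IV-2,IV-3]: 4 consistent

I-1 ∈ {X^WX^W, X^WX^w}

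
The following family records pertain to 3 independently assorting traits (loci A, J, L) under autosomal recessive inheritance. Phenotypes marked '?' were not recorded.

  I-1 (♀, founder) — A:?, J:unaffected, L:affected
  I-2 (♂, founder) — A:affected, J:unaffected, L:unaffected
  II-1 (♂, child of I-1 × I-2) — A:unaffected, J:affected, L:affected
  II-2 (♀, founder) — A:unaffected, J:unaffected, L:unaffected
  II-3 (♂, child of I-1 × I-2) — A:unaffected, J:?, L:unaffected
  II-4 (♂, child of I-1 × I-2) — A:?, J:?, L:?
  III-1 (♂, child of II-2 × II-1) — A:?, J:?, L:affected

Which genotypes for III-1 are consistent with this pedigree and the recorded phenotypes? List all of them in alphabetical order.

III-1 ∈ {AA Jj ll, AA jj ll, Aa Jj ll, Aa jj ll, aa Jj ll, aa jj ll}

A/I-1 ? ·: AA|Aa
A/I-2 aff ·: aa
A/II-1 un I-1×I-2: Aa
A/II-2 un ·: AA|Aa
A/II-3 un I-1×I-2: Aa
A/II-4 ? I-1×I-2: Aa|aa
A/III-1 ? II-2×II-1: AA|Aa|aa
⇒ A over [I-1,I-2,II-1,II-2,II-3,II-4,III-1]: 15 consistent
J/I-1 un ·: Jj
J/I-2 un ·: Jj
J/II-1 aff I-1×I-2: jj
J/II-2 un ·: JJ|Jj
J/II-3 ? I-1×I-2: JJ|Jj|jj
J/II-4 ? I-1×I-2: JJ|Jj|jj
J/III-1 ? II-2×II-1: Jj|jj
⇒ J over [I-1,I-2,II-1,II-2,II-3,II-4,III-1]: 27 consistent
L/I-1 aff ·: ll
L/I-2 un ·: Ll
L/II-1 aff I-1×I-2: ll
L/II-2 un ·: Ll
L/II-3 un I-1×I-2: Ll
L/II-4 ? I-1×I-2: Ll|ll
L/III-1 aff II-2×II-1: ll
⇒ L over [I-1,I-2,II-1,II-2,II-3,II-4,III-1]: 2 consistent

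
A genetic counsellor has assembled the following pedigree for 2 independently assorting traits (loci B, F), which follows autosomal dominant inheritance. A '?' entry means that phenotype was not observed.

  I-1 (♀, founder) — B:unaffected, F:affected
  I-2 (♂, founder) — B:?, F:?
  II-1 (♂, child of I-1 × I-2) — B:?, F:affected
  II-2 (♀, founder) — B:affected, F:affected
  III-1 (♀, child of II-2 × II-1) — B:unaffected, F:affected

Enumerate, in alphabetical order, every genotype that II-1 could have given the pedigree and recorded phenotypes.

B/I-1 un ·: bb
B/I-2 ? ·: bb|Bb|BB
B/II-1 ? I-1×I-2: bb|Bb
B/II-2 aff ·: Bb
B/III-1 un II-2×II-1: bb
⇒ B over [I-1,I-2,II-1,II-2,III-1]: 4 consistent
F/I-1 aff ·: Ff|FF
F/I-2 ? ·: ff|Ff|FF
F/II-1 aff I-1×I-2: Ff|FF
F/II-2 aff ·: Ff|FF
F/III-1 aff II-2×II-1: Ff|FF
⇒ F over [I-1,I-2,II-1,II-2,III-1]: 32 consistent

II-1 ∈ {Bb FF, Bb Ff, bb FF, bb Ff}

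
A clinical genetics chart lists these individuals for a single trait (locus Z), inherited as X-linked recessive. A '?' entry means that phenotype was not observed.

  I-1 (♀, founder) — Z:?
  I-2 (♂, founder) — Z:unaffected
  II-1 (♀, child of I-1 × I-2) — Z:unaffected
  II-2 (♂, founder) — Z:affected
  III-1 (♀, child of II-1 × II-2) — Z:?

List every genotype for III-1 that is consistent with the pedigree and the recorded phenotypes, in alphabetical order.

Z/I-1 ? ·: X^ZX^Z|X^ZX^z|X^zX^z
Z/I-2 un ·: X^ZY
Z/II-1 un I-1×I-2: X^ZX^Z|X^ZX^z
Z/II-2 aff ·: X^zY
Z/III-1 ? II-1×II-2: X^ZX^z|X^zX^z
⇒ Z over [I-1,I-2,II-1,II-2,III-1]: 6 consistent

III-1 ∈ {X^ZX^z, X^zX^z}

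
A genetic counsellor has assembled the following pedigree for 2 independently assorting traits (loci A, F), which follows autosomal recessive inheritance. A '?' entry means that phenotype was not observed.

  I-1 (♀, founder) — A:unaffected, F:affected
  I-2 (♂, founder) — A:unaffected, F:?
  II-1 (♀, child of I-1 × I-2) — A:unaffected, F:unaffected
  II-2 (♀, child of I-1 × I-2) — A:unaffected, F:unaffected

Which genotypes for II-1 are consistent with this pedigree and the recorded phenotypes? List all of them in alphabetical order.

A/I-1 un ·: AA|Aa
A/I-2 un ·: AA|Aa
A/II-1 un I-1×I-2: AA|Aa
A/II-2 un I-1×I-2: AA|Aa
⇒ A over [I-1,I-2,II-1,II-2]: 13 consistent
F/I-1 aff ·: ff
F/I-2 ? ·: FF|Ff
F/II-1 un I-1×I-2: Ff
F/II-2 un I-1×I-2: Ff
⇒ F over [I-1,I-2,II-1,II-2]: 2 consistent

II-1 ∈ {AA Ff, Aa Ff}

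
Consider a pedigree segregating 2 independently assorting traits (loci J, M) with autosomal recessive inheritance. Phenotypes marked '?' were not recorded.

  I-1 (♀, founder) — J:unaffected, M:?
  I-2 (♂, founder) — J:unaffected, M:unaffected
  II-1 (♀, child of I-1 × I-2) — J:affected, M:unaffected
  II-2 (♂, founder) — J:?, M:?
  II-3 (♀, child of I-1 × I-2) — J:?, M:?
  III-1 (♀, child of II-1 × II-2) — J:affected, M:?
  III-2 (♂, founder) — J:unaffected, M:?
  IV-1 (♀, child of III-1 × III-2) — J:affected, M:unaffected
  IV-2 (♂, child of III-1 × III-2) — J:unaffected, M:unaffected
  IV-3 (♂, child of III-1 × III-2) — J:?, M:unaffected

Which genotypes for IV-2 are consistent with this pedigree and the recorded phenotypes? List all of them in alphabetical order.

IV-2 ∈ {Jj MM, Jj Mm}

J/I-1 un ·: Jj
J/I-2 un ·: Jj
J/II-1 aff I-1×I-2: jj
J/II-2 ? ·: Jj|jj
J/II-3 ? I-1×I-2: JJ|Jj|jj
J/III-1 aff II-1×II-2: jj
J/III-2 un ·: Jj
J/IV-1 aff III-1×III-2: jj
J/IV-2 un III-1×III-2: Jj
J/IV-3 ? III-1×III-2: Jj|jj
⇒ J over [I-1,I-2,II-1,II-2,II-3,III-1,III-2,IV-1,IV-2,IV-3]: 12 consistent
M/I-1 ? ·: MM|Mm|mm
M/I-2 un ·: MM|Mm
M/II-1 un I-1×I-2: MM|Mm
M/II-2 ? ·: MM|Mm|mm
M/II-3 ? I-1×I-2: MM|Mm|mm
M/III-1 ? II-1×II-2: MM|Mm|mm
M/III-2 ? ·: MM|Mm|mm
M/IV-1 un III-1×III-2: MM|Mm
M/IV-2 un III-1×III-2: MM|Mm
M/IV-3 un III-1×III-2: MM|Mm
⇒ M over [I-1,I-2,II-1,II-2,II-3,III-1,III-2,IV-1,IV-2,IV-3]: 1182 consistent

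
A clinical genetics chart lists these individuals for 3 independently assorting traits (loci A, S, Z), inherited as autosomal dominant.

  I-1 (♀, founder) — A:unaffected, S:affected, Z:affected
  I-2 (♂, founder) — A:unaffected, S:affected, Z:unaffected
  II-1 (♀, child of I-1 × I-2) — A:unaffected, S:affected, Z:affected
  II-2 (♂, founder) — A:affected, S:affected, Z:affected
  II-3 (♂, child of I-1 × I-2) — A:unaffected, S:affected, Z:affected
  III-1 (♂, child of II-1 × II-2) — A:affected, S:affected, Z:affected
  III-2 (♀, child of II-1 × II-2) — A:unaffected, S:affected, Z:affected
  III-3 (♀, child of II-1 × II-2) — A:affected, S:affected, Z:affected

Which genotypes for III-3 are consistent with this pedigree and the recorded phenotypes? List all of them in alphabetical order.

III-3 ∈ {Aa SS ZZ, Aa SS Zz, Aa Ss ZZ, Aa Ss Zz}

A/I-1 un ·: aa
A/I-2 un ·: aa
A/II-1 un I-1×I-2: aa
A/II-2 aff ·: Aa
A/II-3 un I-1×I-2: aa
A/III-1 aff II-1×II-2: Aa
A/III-2 un II-1×II-2: aa
A/III-3 aff II-1×II-2: Aa
⇒ A over [I-1,I-2,II-1,II-2,II-3,III-1,III-2,III-3]: 1 consistent
S/I-1 aff ·: Ss|SS
S/I-2 aff ·: Ss|SS
S/II-1 aff I-1×I-2: Ss|SS
S/II-2 aff ·: Ss|SS
S/II-3 aff I-1×I-2: Ss|SS
S/III-1 aff II-1×II-2: Ss|SS
S/III-2 aff II-1×II-2: Ss|SS
S/III-3 aff II-1×II-2: Ss|SS
⇒ S over [I-1,I-2,II-1,II-2,II-3,III-1,III-2,III-3]: 159 consistent
Z/I-1 aff ·: Zz|ZZ
Z/I-2 un ·: zz
Z/II-1 aff I-1×I-2: Zz
Z/II-2 aff ·: Zz|ZZ
Z/II-3 aff I-1×I-2: Zz
Z/III-1 aff II-1×II-2: Zz|ZZ
Z/III-2 aff II-1×II-2: Zz|ZZ
Z/III-3 aff II-1×II-2: Zz|ZZ
⇒ Z over [I-1,I-2,II-1,II-2,II-3,III-1,III-2,III-3]: 32 consistent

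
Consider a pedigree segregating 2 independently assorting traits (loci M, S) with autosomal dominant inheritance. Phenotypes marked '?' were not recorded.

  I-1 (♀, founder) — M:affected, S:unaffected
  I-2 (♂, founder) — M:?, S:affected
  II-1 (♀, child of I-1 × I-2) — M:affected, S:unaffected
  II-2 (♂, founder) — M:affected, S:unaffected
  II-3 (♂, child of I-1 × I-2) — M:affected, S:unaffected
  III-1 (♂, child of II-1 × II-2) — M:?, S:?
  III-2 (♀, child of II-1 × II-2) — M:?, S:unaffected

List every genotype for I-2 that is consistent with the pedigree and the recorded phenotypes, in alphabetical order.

I-2 ∈ {MM Ss, Mm Ss, mm Ss}

M/I-1 aff ·: Mm|MM
M/I-2 ? ·: mm|Mm|MM
M/II-1 aff I-1×I-2: Mm|MM
M/II-2 aff ·: Mm|MM
M/II-3 aff I-1×I-2: Mm|MM
M/III-1 ? II-1×II-2: mm|Mm|MM
M/III-2 ? II-1×II-2: mm|Mm|MM
⇒ M over [I-1,I-2,II-1,II-2,II-3,III-1,III-2]: 139 consistent
S/I-1 un ·: ss
S/I-2 aff ·: Ss
S/II-1 un I-1×I-2: ss
S/II-2 un ·: ss
S/II-3 un I-1×I-2: ss
S/III-1 ? II-1×II-2: ss
S/III-2 un II-1×II-2: ss
⇒ S over [I-1,I-2,II-1,II-2,II-3,III-1,III-2]: 1 consistent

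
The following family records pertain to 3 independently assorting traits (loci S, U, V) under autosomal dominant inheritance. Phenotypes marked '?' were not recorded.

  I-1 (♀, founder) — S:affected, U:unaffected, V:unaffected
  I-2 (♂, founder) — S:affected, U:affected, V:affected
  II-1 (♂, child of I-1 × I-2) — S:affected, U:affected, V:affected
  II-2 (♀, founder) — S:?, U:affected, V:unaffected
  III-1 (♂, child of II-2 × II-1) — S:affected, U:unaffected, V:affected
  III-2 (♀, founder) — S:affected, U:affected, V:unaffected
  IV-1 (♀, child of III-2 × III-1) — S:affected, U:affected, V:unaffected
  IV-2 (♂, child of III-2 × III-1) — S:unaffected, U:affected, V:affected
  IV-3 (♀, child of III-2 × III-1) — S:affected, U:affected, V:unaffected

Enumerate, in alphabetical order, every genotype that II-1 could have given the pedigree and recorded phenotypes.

II-1 ∈ {SS Uu Vv, Ss Uu Vv}

S/I-1 aff ·: Ss|SS
S/I-2 aff ·: Ss|SS
S/II-1 aff I-1×I-2: Ss|SS
S/II-2 ? ·: ss|Ss|SS
S/III-1 aff II-2×II-1: Ss
S/III-2 aff ·: Ss
S/IV-1 aff III-2×III-1: Ss|SS
S/IV-2 un III-2×III-1: ss
S/IV-3 aff III-2×III-1: Ss|SS
⇒ S over [I-1,I-2,II-1,II-2,III-1,III-2,IV-1,IV-2,IV-3]: 68 consistent
U/I-1 un ·: uu
U/I-2 aff ·: Uu|UU
U/II-1 aff I-1×I-2: Uu
U/II-2 aff ·: Uu
U/III-1 un II-2×II-1: uu
U/III-2 aff ·: Uu|UU
U/IV-1 aff III-2×III-1: Uu
U/IV-2 aff III-2×III-1: Uu
U/IV-3 aff III-2×III-1: Uu
⇒ U over [I-1,I-2,II-1,II-2,III-1,III-2,IV-1,IV-2,IV-3]: 4 consistent
V/I-1 un ·: vv
V/I-2 aff ·: Vv|VV
V/II-1 aff I-1×I-2: Vv
V/II-2 un ·: vv
V/III-1 aff II-2×II-1: Vv
V/III-2 un ·: vv
V/IV-1 un III-2×III-1: vv
V/IV-2 aff III-2×III-1: Vv
V/IV-3 un III-2×III-1: vv
⇒ V over [I-1,I-2,II-1,II-2,III-1,III-2,IV-1,IV-2,IV-3]: 2 consistent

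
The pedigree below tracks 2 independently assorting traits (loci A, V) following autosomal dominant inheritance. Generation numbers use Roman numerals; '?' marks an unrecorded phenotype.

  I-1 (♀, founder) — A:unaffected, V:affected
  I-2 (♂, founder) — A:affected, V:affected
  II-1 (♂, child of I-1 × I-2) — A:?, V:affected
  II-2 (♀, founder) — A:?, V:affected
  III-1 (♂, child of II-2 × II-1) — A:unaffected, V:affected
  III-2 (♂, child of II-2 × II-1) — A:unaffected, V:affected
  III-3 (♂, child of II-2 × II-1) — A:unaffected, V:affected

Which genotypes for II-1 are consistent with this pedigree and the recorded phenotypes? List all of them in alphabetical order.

II-1 ∈ {Aa VV, Aa Vv, aa VV, aa Vv}

A/I-1 un ·: aa
A/I-2 aff ·: Aa|AA
A/II-1 ? I-1×I-2: aa|Aa
A/II-2 ? ·: aa|Aa
A/III-1 un II-2×II-1: aa
A/III-2 un II-2×II-1: aa
A/III-3 un II-2×II-1: aa
⇒ A over [I-1,I-2,II-1,II-2,III-1,III-2,III-3]: 6 consistent
V/I-1 aff ·: Vv|VV
V/I-2 aff ·: Vv|VV
V/II-1 aff I-1×I-2: Vv|VV
V/II-2 aff ·: Vv|VV
V/III-1 aff II-2×II-1: Vv|VV
V/III-2 aff II-2×II-1: Vv|VV
V/III-3 aff II-2×II-1: Vv|VV
⇒ V over [I-1,I-2,II-1,II-2,III-1,III-2,III-3]: 84 consistent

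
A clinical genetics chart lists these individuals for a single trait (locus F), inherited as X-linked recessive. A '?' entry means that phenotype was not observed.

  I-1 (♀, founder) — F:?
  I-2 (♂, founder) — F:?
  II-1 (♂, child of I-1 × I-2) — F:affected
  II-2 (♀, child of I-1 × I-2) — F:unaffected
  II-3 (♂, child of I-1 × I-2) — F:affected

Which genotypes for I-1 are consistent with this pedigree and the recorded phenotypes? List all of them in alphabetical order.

I-1 ∈ {X^FX^f, X^fX^f}

F/I-1 ? ·: X^FX^f|X^fX^f
F/I-2 ? ·: X^FY|X^fY
F/II-1 aff I-1×I-2: X^fY
F/II-2 un I-1×I-2: X^FX^F|X^FX^f
F/II-3 aff I-1×I-2: X^fY
⇒ F over [I-1,I-2,II-1,II-2,II-3]: 4 consistent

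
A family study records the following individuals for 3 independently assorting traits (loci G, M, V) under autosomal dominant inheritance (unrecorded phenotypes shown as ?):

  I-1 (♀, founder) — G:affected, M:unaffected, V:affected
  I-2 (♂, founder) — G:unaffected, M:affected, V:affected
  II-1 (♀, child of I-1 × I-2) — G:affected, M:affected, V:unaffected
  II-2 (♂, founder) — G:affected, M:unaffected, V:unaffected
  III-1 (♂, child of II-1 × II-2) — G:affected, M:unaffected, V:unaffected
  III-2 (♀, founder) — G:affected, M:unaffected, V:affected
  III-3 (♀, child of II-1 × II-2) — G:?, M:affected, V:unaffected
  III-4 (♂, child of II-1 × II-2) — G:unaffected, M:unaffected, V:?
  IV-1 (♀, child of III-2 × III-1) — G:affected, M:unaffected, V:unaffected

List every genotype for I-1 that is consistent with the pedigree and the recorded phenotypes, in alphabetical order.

G/I-1 aff ·: Gg|GG
G/I-2 un ·: gg
G/II-1 aff I-1×I-2: Gg
G/II-2 aff ·: Gg
G/III-1 aff II-1×II-2: Gg|GG
G/III-2 aff ·: Gg|GG
G/III-3 ? II-1×II-2: gg|Gg|GG
G/III-4 un II-1×II-2: gg
G/IV-1 aff III-2×III-1: Gg|GG
⇒ G over [I-1,I-2,II-1,II-2,III-1,III-2,III-3,III-4,IV-1]: 42 consistent
M/I-1 un ·: mm
M/I-2 aff ·: Mm|MM
M/II-1 aff I-1×I-2: Mm
M/II-2 un ·: mm
M/III-1 un II-1×II-2: mm
M/III-2 un ·: mm
M/III-3 aff II-1×II-2: Mm
M/III-4 un II-1×II-2: mm
M/IV-1 un III-2×III-1: mm
⇒ M over [I-1,I-2,II-1,II-2,III-1,III-2,III-3,III-4,IV-1]: 2 consistent
V/I-1 aff ·: Vv
V/I-2 aff ·: Vv
V/II-1 un I-1×I-2: vv
V/II-2 un ·: vv
V/III-1 un II-1×II-2: vv
V/III-2 aff ·: Vv
V/III-3 un II-1×II-2: vv
V/III-4 ? II-1×II-2: vv
V/IV-1 un III-2×III-1: vv
⇒ V over [I-1,I-2,II-1,II-2,III-1,III-2,III-3,III-4,IV-1]: 1 consistent

I-1 ∈ {GG mm Vv, Gg mm Vv}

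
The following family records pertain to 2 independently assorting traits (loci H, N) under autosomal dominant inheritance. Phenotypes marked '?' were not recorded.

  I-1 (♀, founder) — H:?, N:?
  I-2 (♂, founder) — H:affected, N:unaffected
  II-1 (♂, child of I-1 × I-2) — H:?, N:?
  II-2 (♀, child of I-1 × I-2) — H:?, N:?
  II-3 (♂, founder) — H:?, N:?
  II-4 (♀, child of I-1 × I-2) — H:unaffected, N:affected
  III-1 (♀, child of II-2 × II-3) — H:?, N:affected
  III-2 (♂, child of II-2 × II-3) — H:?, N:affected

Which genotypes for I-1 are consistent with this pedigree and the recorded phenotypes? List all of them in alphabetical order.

H/I-1 ? ·: hh|Hh
H/I-2 aff ·: Hh
H/II-1 ? I-1×I-2: hh|Hh|HH
H/II-2 ? I-1×I-2: hh|Hh|HH
H/II-3 ? ·: hh|Hh|HH
H/II-4 un I-1×I-2: hh
H/III-1 ? II-2×II-3: hh|Hh|HH
H/III-2 ? II-2×II-3: hh|Hh|HH
⇒ H over [I-1,I-2,II-1,II-2,II-3,II-4,III-1,III-2]: 133 consistent
N/I-1 ? ·: Nn|NN
N/I-2 un ·: nn
N/II-1 ? I-1×I-2: nn|Nn
N/II-2 ? I-1×I-2: nn|Nn
N/II-3 ? ·: nn|Nn|NN
N/II-4 aff I-1×I-2: Nn
N/III-1 aff II-2×II-3: Nn|NN
N/III-2 aff II-2×II-3: Nn|NN
⇒ N over [I-1,I-2,II-1,II-2,II-3,II-4,III-1,III-2]: 31 consistent

I-1 ∈ {Hh NN, Hh Nn, hh NN, hh Nn}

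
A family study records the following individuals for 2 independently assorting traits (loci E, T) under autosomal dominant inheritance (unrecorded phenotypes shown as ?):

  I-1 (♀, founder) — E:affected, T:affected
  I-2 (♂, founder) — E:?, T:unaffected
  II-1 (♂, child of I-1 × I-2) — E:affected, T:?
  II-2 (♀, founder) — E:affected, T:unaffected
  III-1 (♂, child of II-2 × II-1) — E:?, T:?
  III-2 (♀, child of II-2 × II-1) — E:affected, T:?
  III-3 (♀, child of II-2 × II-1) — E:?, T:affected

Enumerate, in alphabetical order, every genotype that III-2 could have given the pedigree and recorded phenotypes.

III-2 ∈ {EE Tt, EE tt, Ee Tt, Ee tt}

E/I-1 aff ·: Ee|EE
E/I-2 ? ·: ee|Ee|EE
E/II-1 aff I-1×I-2: Ee|EE
E/II-2 aff ·: Ee|EE
E/III-1 ? II-2×II-1: ee|Ee|EE
E/III-2 aff II-2×II-1: Ee|EE
E/III-3 ? II-2×II-1: ee|Ee|EE
⇒ E over [I-1,I-2,II-1,II-2,III-1,III-2,III-3]: 166 consistent
T/I-1 aff ·: Tt|TT
T/I-2 un ·: tt
T/II-1 ? I-1×I-2: Tt
T/II-2 un ·: tt
T/III-1 ? II-2×II-1: tt|Tt
T/III-2 ? II-2×II-1: tt|Tt
T/III-3 aff II-2×II-1: Tt
⇒ T over [I-1,I-2,II-1,II-2,III-1,III-2,III-3]: 8 consistent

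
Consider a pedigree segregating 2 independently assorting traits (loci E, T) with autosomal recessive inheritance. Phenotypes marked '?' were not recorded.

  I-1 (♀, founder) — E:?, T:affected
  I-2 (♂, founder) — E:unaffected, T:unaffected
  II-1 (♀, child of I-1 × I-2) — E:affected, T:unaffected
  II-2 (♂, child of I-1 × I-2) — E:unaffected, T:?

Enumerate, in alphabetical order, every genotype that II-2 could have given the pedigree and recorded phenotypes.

II-2 ∈ {EE Tt, EE tt, Ee Tt, Ee tt}

E/I-1 ? ·: Ee|ee
E/I-2 un ·: Ee
E/II-1 aff I-1×I-2: ee
E/II-2 un I-1×I-2: EE|Ee
⇒ E over [I-1,I-2,II-1,II-2]: 3 consistent
T/I-1 aff ·: tt
T/I-2 un ·: TT|Tt
T/II-1 un I-1×I-2: Tt
T/II-2 ? I-1×I-2: Tt|tt
⇒ T over [I-1,I-2,II-1,II-2]: 3 consistent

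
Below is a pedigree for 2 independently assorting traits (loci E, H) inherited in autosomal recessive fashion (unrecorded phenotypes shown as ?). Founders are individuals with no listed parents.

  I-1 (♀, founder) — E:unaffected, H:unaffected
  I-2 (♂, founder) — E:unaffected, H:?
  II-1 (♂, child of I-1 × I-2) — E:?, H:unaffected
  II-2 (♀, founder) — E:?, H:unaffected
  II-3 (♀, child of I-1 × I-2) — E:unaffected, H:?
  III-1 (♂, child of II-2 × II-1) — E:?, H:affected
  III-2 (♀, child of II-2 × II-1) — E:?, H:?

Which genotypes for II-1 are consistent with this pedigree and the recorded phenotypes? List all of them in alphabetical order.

E/I-1 un ·: EE|Ee
E/I-2 un ·: EE|Ee
E/II-1 ? I-1×I-2: EE|Ee|ee
E/II-2 ? ·: EE|Ee|ee
E/II-3 un I-1×I-2: EE|Ee
E/III-1 ? II-2×II-1: EE|Ee|ee
E/III-2 ? II-2×II-1: EE|Ee|ee
⇒ E over [I-1,I-2,II-1,II-2,II-3,III-1,III-2]: 156 consistent
H/I-1 un ·: HH|Hh
H/I-2 ? ·: HH|Hh|hh
H/II-1 un I-1×I-2: Hh
H/II-2 un ·: Hh
H/II-3 ? I-1×I-2: HH|Hh|hh
H/III-1 aff II-2×II-1: hh
H/III-2 ? II-2×II-1: HH|Hh|hh
⇒ H over [I-1,I-2,II-1,II-2,II-3,III-1,III-2]: 30 consistent

II-1 ∈ {EE Hh, Ee Hh, ee Hh}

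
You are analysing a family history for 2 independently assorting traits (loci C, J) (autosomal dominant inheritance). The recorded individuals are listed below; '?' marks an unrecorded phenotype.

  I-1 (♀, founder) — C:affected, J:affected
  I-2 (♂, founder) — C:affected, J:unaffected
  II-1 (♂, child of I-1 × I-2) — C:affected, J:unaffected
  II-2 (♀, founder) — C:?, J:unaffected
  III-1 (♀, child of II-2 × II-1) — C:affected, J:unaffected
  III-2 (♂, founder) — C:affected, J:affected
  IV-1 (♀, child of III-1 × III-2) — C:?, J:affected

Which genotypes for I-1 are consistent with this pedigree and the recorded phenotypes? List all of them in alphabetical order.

I-1 ∈ {CC Jj, Cc Jj}

C/I-1 aff ·: Cc|CC
C/I-2 aff ·: Cc|CC
C/II-1 aff I-1×I-2: Cc|CC
C/II-2 ? ·: cc|Cc|CC
C/III-1 aff II-2×II-1: Cc|CC
C/III-2 aff ·: Cc|CC
C/IV-1 ? III-1×III-2: cc|Cc|CC
⇒ C over [I-1,I-2,II-1,II-2,III-1,III-2,IV-1]: 127 consistent
J/I-1 aff ·: Jj
J/I-2 un ·: jj
J/II-1 un I-1×I-2: jj
J/II-2 un ·: jj
J/III-1 un II-2×II-1: jj
J/III-2 aff ·: Jj|JJ
J/IV-1 aff III-1×III-2: Jj
⇒ J over [I-1,I-2,II-1,II-2,III-1,III-2,IV-1]: 2 consistent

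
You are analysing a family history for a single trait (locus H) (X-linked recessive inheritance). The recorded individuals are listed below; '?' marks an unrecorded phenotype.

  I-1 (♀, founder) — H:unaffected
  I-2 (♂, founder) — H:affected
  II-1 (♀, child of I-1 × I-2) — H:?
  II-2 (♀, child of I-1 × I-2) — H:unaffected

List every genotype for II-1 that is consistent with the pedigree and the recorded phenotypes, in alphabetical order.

II-1 ∈ {X^HX^h, X^hX^h}

H/I-1 un ·: X^HX^H|X^HX^h
H/I-2 aff ·: X^hY
H/II-1 ? I-1×I-2: X^HX^h|X^hX^h
H/II-2 un I-1×I-2: X^HX^h
⇒ H over [I-1,I-2,II-1,II-2]: 3 consistent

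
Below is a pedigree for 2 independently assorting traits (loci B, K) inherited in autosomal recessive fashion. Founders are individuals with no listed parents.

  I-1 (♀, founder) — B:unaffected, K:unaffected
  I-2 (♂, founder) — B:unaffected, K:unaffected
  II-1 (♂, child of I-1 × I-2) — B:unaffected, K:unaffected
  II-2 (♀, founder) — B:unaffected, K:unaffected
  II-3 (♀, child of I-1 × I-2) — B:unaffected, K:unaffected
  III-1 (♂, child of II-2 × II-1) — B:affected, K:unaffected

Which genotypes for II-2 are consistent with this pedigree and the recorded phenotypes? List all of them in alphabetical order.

II-2 ∈ {Bb KK, Bb Kk}

B/I-1 un ·: BB|Bb
B/I-2 un ·: BB|Bb
B/II-1 un I-1×I-2: Bb
B/II-2 un ·: Bb
B/II-3 un I-1×I-2: BB|Bb
B/III-1 aff II-2×II-1: bb
⇒ B over [I-1,I-2,II-1,II-2,II-3,III-1]: 6 consistent
K/I-1 un ·: KK|Kk
K/I-2 un ·: KK|Kk
K/II-1 un I-1×I-2: KK|Kk
K/II-2 un ·: KK|Kk
K/II-3 un I-1×I-2: KK|Kk
K/III-1 un II-2×II-1: KK|Kk
⇒ K over [I-1,I-2,II-1,II-2,II-3,III-1]: 45 consistent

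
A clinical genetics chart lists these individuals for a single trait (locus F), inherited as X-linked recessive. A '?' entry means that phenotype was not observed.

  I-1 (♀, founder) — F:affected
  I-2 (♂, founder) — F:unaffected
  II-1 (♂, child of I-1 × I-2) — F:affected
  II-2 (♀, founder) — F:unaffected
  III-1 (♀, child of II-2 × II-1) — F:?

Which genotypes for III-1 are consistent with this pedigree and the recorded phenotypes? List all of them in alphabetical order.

F/I-1 aff ·: X^fX^f
F/I-2 un ·: X^FY
F/II-1 aff I-1×I-2: X^fY
F/II-2 un ·: X^FX^F|X^FX^f
F/III-1 ? II-2×II-1: X^FX^f|X^fX^f
⇒ F over [I-1,I-2,II-1,II-2,III-1]: 3 consistent

III-1 ∈ {X^FX^f, X^fX^f}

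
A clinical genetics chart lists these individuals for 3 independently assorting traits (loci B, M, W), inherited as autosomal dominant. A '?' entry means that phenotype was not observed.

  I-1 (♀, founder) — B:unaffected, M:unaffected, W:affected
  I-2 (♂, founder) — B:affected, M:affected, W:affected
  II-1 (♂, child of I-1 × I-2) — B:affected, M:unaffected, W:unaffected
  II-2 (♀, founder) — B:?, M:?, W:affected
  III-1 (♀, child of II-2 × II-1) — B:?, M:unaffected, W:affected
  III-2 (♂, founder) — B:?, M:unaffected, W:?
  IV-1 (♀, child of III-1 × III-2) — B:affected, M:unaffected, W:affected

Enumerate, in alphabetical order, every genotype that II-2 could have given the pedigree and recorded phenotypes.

II-2 ∈ {BB Mm WW, BB Mm Ww, BB mm WW, BB mm Ww, Bb Mm WW, Bb Mm Ww, Bb mm WW, Bb mm Ww, bb Mm WW, bb Mm Ww, bb mm WW, bb mm Ww}

B/I-1 un ·: bb
B/I-2 aff ·: Bb|BB
B/II-1 aff I-1×I-2: Bb
B/II-2 ? ·: bb|Bb|BB
B/III-1 ? II-2×II-1: bb|Bb|BB
B/III-2 ? ·: bb|Bb|BB
B/IV-1 aff III-1×III-2: Bb|BB
⇒ B over [I-1,I-2,II-1,II-2,III-1,III-2,IV-1]: 54 consistent
M/I-1 un ·: mm
M/I-2 aff ·: Mm
M/II-1 un I-1×I-2: mm
M/II-2 ? ·: mm|Mm
M/III-1 un II-2×II-1: mm
M/III-2 un ·: mm
M/IV-1 un III-1×III-2: mm
⇒ M over [I-1,I-2,II-1,II-2,III-1,III-2,IV-1]: 2 consistent
W/I-1 aff ·: Ww
W/I-2 aff ·: Ww
W/II-1 un I-1×I-2: ww
W/II-2 aff ·: Ww|WW
W/III-1 aff II-2×II-1: Ww
W/III-2 ? ·: ww|Ww|WW
W/IV-1 aff III-1×III-2: Ww|WW
⇒ W over [I-1,I-2,II-1,II-2,III-1,III-2,IV-1]: 10 consistent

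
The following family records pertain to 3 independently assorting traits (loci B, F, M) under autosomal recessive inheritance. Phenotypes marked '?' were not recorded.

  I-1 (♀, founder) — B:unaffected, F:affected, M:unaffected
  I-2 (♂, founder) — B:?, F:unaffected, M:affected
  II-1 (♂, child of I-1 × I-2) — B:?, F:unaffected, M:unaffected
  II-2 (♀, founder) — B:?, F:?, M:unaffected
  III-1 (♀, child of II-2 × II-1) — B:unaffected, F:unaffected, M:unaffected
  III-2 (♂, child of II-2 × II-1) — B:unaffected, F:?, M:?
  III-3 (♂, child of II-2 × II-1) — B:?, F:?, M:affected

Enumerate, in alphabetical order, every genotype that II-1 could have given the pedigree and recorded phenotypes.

II-1 ∈ {BB Ff Mm, Bb Ff Mm, bb Ff Mm}

B/I-1 un ·: BB|Bb
B/I-2 ? ·: BB|Bb|bb
B/II-1 ? I-1×I-2: BB|Bb|bb
B/II-2 ? ·: BB|Bb|bb
B/III-1 un II-2×II-1: BB|Bb
B/III-2 un II-2×II-1: BB|Bb
B/III-3 ? II-2×II-1: BB|Bb|bb
⇒ B over [I-1,I-2,II-1,II-2,III-1,III-2,III-3]: 156 consistent
F/I-1 aff ·: ff
F/I-2 un ·: FF|Ff
F/II-1 un I-1×I-2: Ff
F/II-2 ? ·: FF|Ff|ff
F/III-1 un II-2×II-1: FF|Ff
F/III-2 ? II-2×II-1: FF|Ff|ff
F/III-3 ? II-2×II-1: FF|Ff|ff
⇒ F over [I-1,I-2,II-1,II-2,III-1,III-2,III-3]: 60 consistent
M/I-1 un ·: MM|Mm
M/I-2 aff ·: mm
M/II-1 un I-1×I-2: Mm
M/II-2 un ·: Mm
M/III-1 un II-2×II-1: MM|Mm
M/III-2 ? II-2×II-1: MM|Mm|mm
M/III-3 aff II-2×II-1: mm
⇒ M over [I-1,I-2,II-1,II-2,III-1,III-2,III-3]: 12 consistent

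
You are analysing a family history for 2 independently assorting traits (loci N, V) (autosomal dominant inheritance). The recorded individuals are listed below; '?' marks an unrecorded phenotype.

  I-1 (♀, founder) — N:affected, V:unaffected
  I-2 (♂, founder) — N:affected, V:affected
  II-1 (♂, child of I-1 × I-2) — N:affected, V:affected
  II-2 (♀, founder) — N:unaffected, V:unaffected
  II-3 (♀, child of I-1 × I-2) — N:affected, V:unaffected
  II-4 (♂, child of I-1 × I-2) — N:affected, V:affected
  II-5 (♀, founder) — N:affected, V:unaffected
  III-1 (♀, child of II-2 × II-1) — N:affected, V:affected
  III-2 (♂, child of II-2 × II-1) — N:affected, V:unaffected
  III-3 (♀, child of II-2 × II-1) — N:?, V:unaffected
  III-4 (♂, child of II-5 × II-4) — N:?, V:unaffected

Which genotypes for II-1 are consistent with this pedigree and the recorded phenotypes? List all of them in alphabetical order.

N/I-1 aff ·: Nn|NN
N/I-2 aff ·: Nn|NN
N/II-1 aff I-1×I-2: Nn|NN
N/II-2 un ·: nn
N/II-3 aff I-1×I-2: Nn|NN
N/II-4 aff I-1×I-2: Nn|NN
N/II-5 aff ·: Nn|NN
N/III-1 aff II-2×II-1: Nn
N/III-2 aff II-2×II-1: Nn
N/III-3 ? II-2×II-1: nn|Nn
N/III-4 ? II-5×II-4: nn|Nn|NN
⇒ N over [I-1,I-2,II-1,II-2,II-3,II-4,II-5,III-1,III-2,III-3,III-4]: 147 consistent
V/I-1 un ·: vv
V/I-2 aff ·: Vv
V/II-1 aff I-1×I-2: Vv
V/II-2 un ·: vv
V/II-3 un I-1×I-2: vv
V/II-4 aff I-1×I-2: Vv
V/II-5 un ·: vv
V/III-1 aff II-2×II-1: Vv
V/III-2 un II-2×II-1: vv
V/III-3 un II-2×II-1: vv
V/III-4 un II-5×II-4: vv
⇒ V over [I-1,I-2,II-1,II-2,II-3,II-4,II-5,III-1,III-2,III-3,III-4]: 1 consistent

II-1 ∈ {NN Vv, Nn Vv}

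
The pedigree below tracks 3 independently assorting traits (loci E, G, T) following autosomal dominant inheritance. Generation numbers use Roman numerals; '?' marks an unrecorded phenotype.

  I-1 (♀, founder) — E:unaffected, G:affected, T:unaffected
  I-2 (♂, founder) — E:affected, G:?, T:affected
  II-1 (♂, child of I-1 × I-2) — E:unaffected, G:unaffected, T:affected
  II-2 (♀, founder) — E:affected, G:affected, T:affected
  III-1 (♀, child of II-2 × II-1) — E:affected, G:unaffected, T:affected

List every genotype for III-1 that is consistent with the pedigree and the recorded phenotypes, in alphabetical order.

E/I-1 un ·: ee
E/I-2 aff ·: Ee
E/II-1 un I-1×I-2: ee
E/II-2 aff ·: Ee|EE
E/III-1 aff II-2×II-1: Ee
⇒ E over [I-1,I-2,II-1,II-2,III-1]: 2 consistent
G/I-1 aff ·: Gg
G/I-2 ? ·: gg|Gg
G/II-1 un I-1×I-2: gg
G/II-2 aff ·: Gg
G/III-1 un II-2×II-1: gg
⇒ G over [I-1,I-2,II-1,II-2,III-1]: 2 consistent
T/I-1 un ·: tt
T/I-2 aff ·: Tt|TT
T/II-1 aff I-1×I-2: Tt
T/II-2 aff ·: Tt|TT
T/III-1 aff II-2×II-1: Tt|TT
⇒ T over [I-1,I-2,II-1,II-2,III-1]: 8 consistent

III-1 ∈ {Ee gg TT, Ee gg Tt}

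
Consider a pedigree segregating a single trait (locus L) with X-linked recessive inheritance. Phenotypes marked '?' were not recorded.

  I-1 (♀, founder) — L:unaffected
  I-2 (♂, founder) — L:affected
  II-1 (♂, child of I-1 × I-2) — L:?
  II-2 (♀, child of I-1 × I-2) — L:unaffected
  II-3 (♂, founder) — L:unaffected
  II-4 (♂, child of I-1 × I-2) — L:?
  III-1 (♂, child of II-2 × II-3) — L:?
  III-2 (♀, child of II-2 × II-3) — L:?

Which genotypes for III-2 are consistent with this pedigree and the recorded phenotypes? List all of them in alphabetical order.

L/I-1 un ·: X^LX^L|X^LX^l
L/I-2 aff ·: X^lY
L/II-1 ? I-1×I-2: X^LY|X^lY
L/II-2 un I-1×I-2: X^LX^l
L/II-3 un ·: X^LY
L/II-4 ? I-1×I-2: X^LY|X^lY
L/III-1 ? II-2×II-3: X^LY|X^lY
L/III-2 ? II-2×II-3: X^LX^L|X^LX^l
⇒ L over [I-1,I-2,II-1,II-2,II-3,II-4,III-1,III-2]: 20 consistent

III-2 ∈ {X^LX^L, X^LX^l}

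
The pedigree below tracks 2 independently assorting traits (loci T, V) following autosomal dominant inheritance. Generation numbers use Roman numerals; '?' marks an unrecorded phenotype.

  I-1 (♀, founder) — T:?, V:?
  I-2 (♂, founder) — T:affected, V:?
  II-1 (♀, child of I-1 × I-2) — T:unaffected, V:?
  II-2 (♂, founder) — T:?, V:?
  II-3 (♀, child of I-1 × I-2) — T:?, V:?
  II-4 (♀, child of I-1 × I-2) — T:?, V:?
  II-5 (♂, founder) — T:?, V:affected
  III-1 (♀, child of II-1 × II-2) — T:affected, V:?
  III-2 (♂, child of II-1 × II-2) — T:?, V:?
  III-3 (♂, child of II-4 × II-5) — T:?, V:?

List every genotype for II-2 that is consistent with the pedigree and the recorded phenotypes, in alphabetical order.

II-2 ∈ {TT VV, TT Vv, TT vv, Tt VV, Tt Vv, Tt vv}

T/I-1 ? ·: tt|Tt
T/I-2 aff ·: Tt
T/II-1 un I-1×I-2: tt
T/II-2 ? ·: Tt|TT
T/II-3 ? I-1×I-2: tt|Tt|TT
T/II-4 ? I-1×I-2: tt|Tt|TT
T/II-5 ? ·: tt|Tt|TT
T/III-1 aff II-1×II-2: Tt
T/III-2 ? II-1×II-2: tt|Tt
T/III-3 ? II-4×II-5: tt|Tt|TT
⇒ T over [I-1,I-2,II-1,II-2,II-3,II-4,II-5,III-1,III-2,III-3]: 201 consistent
V/I-1 ? ·: vv|Vv|VV
V/I-2 ? ·: vv|Vv|VV
V/II-1 ? I-1×I-2: vv|Vv|VV
V/II-2 ? ·: vv|Vv|VV
V/II-3 ? I-1×I-2: vv|Vv|VV
V/II-4 ? I-1×I-2: vv|Vv|VV
V/II-5 aff ·: Vv|VV
V/III-1 ? II-1×II-2: vv|Vv|VV
V/III-2 ? II-1×II-2: vv|Vv|VV
V/III-3 ? II-4×II-5: vv|Vv|VV
⇒ V over [I-1,I-2,II-1,II-2,II-3,II-4,II-5,III-1,III-2,III-3]: 2635 consistent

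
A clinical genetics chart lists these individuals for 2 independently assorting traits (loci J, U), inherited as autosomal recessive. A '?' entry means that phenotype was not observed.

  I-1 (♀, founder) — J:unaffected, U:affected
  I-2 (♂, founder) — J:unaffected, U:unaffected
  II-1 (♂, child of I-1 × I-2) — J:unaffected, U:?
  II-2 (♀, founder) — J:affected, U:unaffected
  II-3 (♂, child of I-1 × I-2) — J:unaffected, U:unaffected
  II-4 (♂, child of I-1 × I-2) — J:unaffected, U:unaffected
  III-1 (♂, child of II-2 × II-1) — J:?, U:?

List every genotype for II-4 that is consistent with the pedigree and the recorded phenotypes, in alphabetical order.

II-4 ∈ {JJ Uu, Jj Uu}

J/I-1 un ·: JJ|Jj
J/I-2 un ·: JJ|Jj
J/II-1 un I-1×I-2: JJ|Jj
J/II-2 aff ·: jj
J/II-3 un I-1×I-2: JJ|Jj
J/II-4 un I-1×I-2: JJ|Jj
J/III-1 ? II-2×II-1: Jj|jj
⇒ J over [I-1,I-2,II-1,II-2,II-3,II-4,III-1]: 37 consistent
U/I-1 aff ·: uu
U/I-2 un ·: UU|Uu
U/II-1 ? I-1×I-2: Uu|uu
U/II-2 un ·: UU|Uu
U/II-3 un I-1×I-2: Uu
U/II-4 un I-1×I-2: Uu
U/III-1 ? II-2×II-1: UU|Uu|uu
⇒ U over [I-1,I-2,II-1,II-2,II-3,II-4,III-1]: 13 consistent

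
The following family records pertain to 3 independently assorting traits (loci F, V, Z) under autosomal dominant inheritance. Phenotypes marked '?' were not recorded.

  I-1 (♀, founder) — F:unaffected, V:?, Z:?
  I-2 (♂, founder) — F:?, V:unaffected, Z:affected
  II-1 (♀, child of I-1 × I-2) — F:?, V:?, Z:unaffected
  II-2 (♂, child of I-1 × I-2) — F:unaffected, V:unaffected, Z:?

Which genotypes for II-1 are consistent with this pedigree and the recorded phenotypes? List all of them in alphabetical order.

F/I-1 un ·: ff
F/I-2 ? ·: ff|Ff
F/II-1 ? I-1×I-2: ff|Ff
F/II-2 un I-1×I-2: ff
⇒ F over [I-1,I-2,II-1,II-2]: 3 consistent
V/I-1 ? ·: vv|Vv
V/I-2 un ·: vv
V/II-1 ? I-1×I-2: vv|Vv
V/II-2 un I-1×I-2: vv
⇒ V over [I-1,I-2,II-1,II-2]: 3 consistent
Z/I-1 ? ·: zz|Zz
Z/I-2 aff ·: Zz
Z/II-1 un I-1×I-2: zz
Z/II-2 ? I-1×I-2: zz|Zz|ZZ
⇒ Z over [I-1,I-2,II-1,II-2]: 5 consistent

II-1 ∈ {Ff Vv zz, Ff vv zz, ff Vv zz, ff vv zz}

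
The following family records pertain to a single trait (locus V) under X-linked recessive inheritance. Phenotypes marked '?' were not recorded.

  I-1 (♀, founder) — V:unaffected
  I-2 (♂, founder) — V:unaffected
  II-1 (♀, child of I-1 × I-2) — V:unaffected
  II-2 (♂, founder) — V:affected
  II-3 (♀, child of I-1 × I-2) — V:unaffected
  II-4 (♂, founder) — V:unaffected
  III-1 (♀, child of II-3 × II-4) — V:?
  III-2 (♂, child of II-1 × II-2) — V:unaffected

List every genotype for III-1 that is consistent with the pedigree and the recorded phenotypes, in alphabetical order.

V/I-1 un ·: X^VX^V|X^VX^v
V/I-2 un ·: X^VY
V/II-1 un I-1×I-2: X^VX^V|X^VX^v
V/II-2 aff ·: X^vY
V/II-3 un I-1×I-2: X^VX^V|X^VX^v
V/II-4 un ·: X^VY
V/III-1 ? II-3×II-4: X^VX^V|X^VX^v
V/III-2 un II-1×II-2: X^VY
⇒ V over [I-1,I-2,II-1,II-2,II-3,II-4,III-1,III-2]: 7 consistent

III-1 ∈ {X^VX^V, X^VX^v}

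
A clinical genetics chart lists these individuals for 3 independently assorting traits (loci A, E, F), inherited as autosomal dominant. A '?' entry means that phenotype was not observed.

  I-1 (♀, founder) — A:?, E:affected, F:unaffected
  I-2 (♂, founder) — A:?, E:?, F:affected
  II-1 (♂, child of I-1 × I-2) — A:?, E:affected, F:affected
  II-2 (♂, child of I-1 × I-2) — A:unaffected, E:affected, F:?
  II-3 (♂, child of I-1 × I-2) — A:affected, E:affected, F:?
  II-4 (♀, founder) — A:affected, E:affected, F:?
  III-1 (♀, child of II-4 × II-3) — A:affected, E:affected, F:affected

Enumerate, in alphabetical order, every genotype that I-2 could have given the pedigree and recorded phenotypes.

A/I-1 ? ·: aa|Aa
A/I-2 ? ·: aa|Aa
A/II-1 ? I-1×I-2: aa|Aa|AA
A/II-2 un I-1×I-2: aa
A/II-3 aff I-1×I-2: Aa|AA
A/II-4 aff ·: Aa|AA
A/III-1 aff II-4×II-3: Aa|AA
⇒ A over [I-1,I-2,II-1,II-2,II-3,II-4,III-1]: 37 consistent
E/I-1 aff ·: Ee|EE
E/I-2 ? ·: ee|Ee|EE
E/II-1 aff I-1×I-2: Ee|EE
E/II-2 aff I-1×I-2: Ee|EE
E/II-3 aff I-1×I-2: Ee|EE
E/II-4 aff ·: Ee|EE
E/III-1 aff II-4×II-3: Ee|EE
⇒ E over [I-1,I-2,II-1,II-2,II-3,II-4,III-1]: 95 consistent
F/I-1 un ·: ff
F/I-2 aff ·: Ff|FF
F/II-1 aff I-1×I-2: Ff
F/II-2 ? I-1×I-2: ff|Ff
F/II-3 ? I-1×I-2: ff|Ff
F/II-4 ? ·: ff|Ff|FF
F/III-1 aff II-4×II-3: Ff|FF
⇒ F over [I-1,I-2,II-1,II-2,II-3,II-4,III-1]: 19 consistent

I-2 ∈ {Aa EE FF, Aa EE Ff, Aa Ee FF, Aa Ee Ff, Aa ee FF, Aa ee Ff, aa EE FF, aa EE Ff, aa Ee FF, aa Ee Ff, aa ee FF, aa ee Ff}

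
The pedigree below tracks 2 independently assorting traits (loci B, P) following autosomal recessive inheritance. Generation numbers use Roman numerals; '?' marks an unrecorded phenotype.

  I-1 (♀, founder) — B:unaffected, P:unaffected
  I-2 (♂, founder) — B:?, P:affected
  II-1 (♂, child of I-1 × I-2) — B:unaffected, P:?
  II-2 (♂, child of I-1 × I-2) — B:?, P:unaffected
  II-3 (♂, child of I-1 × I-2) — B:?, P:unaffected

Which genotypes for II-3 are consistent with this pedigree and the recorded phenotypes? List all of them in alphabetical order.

B/I-1 un ·: BB|Bb
B/I-2 ? ·: BB|Bb|bb
B/II-1 un I-1×I-2: BB|Bb
B/II-2 ? I-1×I-2: BB|Bb|bb
B/II-3 ? I-1×I-2: BB|Bb|bb
⇒ B over [I-1,I-2,II-1,II-2,II-3]: 40 consistent
P/I-1 un ·: PP|Pp
P/I-2 aff ·: pp
P/II-1 ? I-1×I-2: Pp|pp
P/II-2 un I-1×I-2: Pp
P/II-3 un I-1×I-2: Pp
⇒ P over [I-1,I-2,II-1,II-2,II-3]: 3 consistent

II-3 ∈ {BB Pp, Bb Pp, bb Pp}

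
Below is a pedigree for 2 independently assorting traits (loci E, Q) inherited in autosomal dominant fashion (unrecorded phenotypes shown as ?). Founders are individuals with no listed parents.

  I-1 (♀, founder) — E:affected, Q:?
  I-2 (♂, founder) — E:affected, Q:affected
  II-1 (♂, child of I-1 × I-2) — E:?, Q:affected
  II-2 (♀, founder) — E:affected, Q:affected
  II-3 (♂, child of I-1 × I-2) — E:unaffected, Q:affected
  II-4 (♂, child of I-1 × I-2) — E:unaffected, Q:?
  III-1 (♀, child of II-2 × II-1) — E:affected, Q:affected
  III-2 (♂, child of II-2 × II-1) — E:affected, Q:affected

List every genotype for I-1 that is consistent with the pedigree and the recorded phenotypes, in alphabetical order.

E/I-1 aff ·: Ee
E/I-2 aff ·: Ee
E/II-1 ? I-1×I-2: ee|Ee|EE
E/II-2 aff ·: Ee|EE
E/II-3 un I-1×I-2: ee
E/II-4 un I-1×I-2: ee
E/III-1 aff II-2×II-1: Ee|EE
E/III-2 aff II-2×II-1: Ee|EE
⇒ E over [I-1,I-2,II-1,II-2,II-3,II-4,III-1,III-2]: 15 consistent
Q/I-1 ? ·: qq|Qq|QQ
Q/I-2 aff ·: Qq|QQ
Q/II-1 aff I-1×I-2: Qq|QQ
Q/II-2 aff ·: Qq|QQ
Q/II-3 aff I-1×I-2: Qq|QQ
Q/II-4 ? I-1×I-2: qq|Qq|QQ
Q/III-1 aff II-2×II-1: Qq|QQ
Q/III-2 aff II-2×II-1: Qq|QQ
⇒ Q over [I-1,I-2,II-1,II-2,II-3,II-4,III-1,III-2]: 211 consistent

I-1 ∈ {Ee QQ, Ee Qq, Ee qq}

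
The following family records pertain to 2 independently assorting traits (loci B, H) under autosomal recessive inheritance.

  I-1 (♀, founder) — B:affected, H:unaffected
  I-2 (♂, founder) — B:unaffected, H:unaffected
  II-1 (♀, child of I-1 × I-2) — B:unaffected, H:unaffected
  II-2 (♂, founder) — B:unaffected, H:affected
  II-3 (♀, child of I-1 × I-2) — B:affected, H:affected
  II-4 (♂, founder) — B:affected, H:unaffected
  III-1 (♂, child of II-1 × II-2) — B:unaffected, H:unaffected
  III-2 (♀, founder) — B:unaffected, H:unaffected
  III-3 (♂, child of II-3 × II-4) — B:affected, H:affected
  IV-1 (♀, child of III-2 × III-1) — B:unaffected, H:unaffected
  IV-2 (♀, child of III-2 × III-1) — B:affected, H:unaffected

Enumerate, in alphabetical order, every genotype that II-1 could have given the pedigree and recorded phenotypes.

B/I-1 aff ·: bb
B/I-2 un ·: Bb
B/II-1 un I-1×I-2: Bb
B/II-2 un ·: BB|Bb
B/II-3 aff I-1×I-2: bb
B/II-4 aff ·: bb
B/III-1 un II-1×II-2: Bb
B/III-2 un ·: Bb
B/III-3 aff II-3×II-4: bb
B/IV-1 un III-2×III-1: BB|Bb
B/IV-2 aff III-2×III-1: bb
⇒ B over [I-1,I-2,II-1,II-2,II-3,II-4,III-1,III-2,III-3,IV-1,IV-2]: 4 consistent
H/I-1 un ·: Hh
H/I-2 un ·: Hh
H/II-1 un I-1×I-2: HH|Hh
H/II-2 aff ·: hh
H/II-3 aff I-1×I-2: hh
H/II-4 un ·: Hh
H/III-1 un II-1×II-2: Hh
H/III-2 un ·: HH|Hh
H/III-3 aff II-3×II-4: hh
H/IV-1 un III-2×III-1: HH|Hh
H/IV-2 un III-2×III-1: HH|Hh
⇒ H over [I-1,I-2,II-1,II-2,II-3,II-4,III-1,III-2,III-3,IV-1,IV-2]: 16 consistent

II-1 ∈ {Bb HH, Bb Hh}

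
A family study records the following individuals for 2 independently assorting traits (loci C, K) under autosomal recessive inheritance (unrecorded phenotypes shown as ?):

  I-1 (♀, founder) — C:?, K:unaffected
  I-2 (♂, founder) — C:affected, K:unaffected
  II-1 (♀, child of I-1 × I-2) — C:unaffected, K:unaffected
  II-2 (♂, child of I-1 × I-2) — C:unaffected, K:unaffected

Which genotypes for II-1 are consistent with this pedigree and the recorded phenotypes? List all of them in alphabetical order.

C/I-1 ? ·: CC|Cc
C/I-2 aff ·: cc
C/II-1 un I-1×I-2: Cc
C/II-2 un I-1×I-2: Cc
⇒ C over [I-1,I-2,II-1,II-2]: 2 consistent
K/I-1 un ·: KK|Kk
K/I-2 un ·: KK|Kk
K/II-1 un I-1×I-2: KK|Kk
K/II-2 un I-1×I-2: KK|Kk
⇒ K over [I-1,I-2,II-1,II-2]: 13 consistent

II-1 ∈ {Cc KK, Cc Kk}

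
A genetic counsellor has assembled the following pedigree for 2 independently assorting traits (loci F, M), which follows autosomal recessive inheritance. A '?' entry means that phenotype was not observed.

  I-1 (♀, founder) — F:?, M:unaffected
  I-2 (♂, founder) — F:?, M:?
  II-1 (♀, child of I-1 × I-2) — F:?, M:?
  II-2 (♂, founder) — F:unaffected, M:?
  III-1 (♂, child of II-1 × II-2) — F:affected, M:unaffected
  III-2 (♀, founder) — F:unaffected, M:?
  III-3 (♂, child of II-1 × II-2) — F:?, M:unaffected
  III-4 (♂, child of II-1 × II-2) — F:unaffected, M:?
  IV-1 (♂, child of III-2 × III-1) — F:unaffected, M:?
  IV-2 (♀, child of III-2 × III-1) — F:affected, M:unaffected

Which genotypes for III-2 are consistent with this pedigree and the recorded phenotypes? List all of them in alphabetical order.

III-2 ∈ {Ff MM, Ff Mm, Ff mm}

F/I-1 ? ·: FF|Ff|ff
F/I-2 ? ·: FF|Ff|ff
F/II-1 ? I-1×I-2: Ff|ff
F/II-2 un ·: Ff
F/III-1 aff II-1×II-2: ff
F/III-2 un ·: Ff
F/III-3 ? II-1×II-2: FF|Ff|ff
F/III-4 un II-1×II-2: FF|Ff
F/IV-1 un III-2×III-1: Ff
F/IV-2 aff III-2×III-1: ff
⇒ F over [I-1,I-2,II-1,II-2,III-1,III-2,III-3,III-4,IV-1,IV-2]: 50 consistent
M/I-1 un ·: MM|Mm
M/I-2 ? ·: MM|Mm|mm
M/II-1 ? I-1×I-2: MM|Mm|mm
M/II-2 ? ·: MM|Mm|mm
M/III-1 un II-1×II-2: MM|Mm
M/III-2 ? ·: MM|Mm|mm
M/III-3 un II-1×II-2: MM|Mm
M/III-4 ? II-1×II-2: MM|Mm|mm
M/IV-1 ? III-2×III-1: MM|Mm|mm
M/IV-2 un III-2×III-1: MM|Mm
⇒ M over [I-1,I-2,II-1,II-2,III-1,III-2,III-3,III-4,IV-1,IV-2]: 1452 consistent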